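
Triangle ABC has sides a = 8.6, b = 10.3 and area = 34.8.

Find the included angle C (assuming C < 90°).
Area = ½·a·b·sin(C)  ⇒  sin(C) = 2·Area/(a·b) = 2·34.8/(8.6·10.3) = 69.6/88.58 ≈ 0.78573
C = arcsin(0.78573) ≈ 51.7883° (taking the acute solution since C < 90°)

C = 51.79°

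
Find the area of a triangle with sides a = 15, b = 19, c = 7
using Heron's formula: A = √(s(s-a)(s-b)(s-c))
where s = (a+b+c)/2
s = (15 + 19 + 7)/2 = 41/2 = 20.5
s − a = 5.5, s − b = 1.5, s − c = 13.5
s(s−a)(s−b)(s−c) = 20.5·5.5·1.5·13.5 = 2283.1875
Area = √2283.1875 ≈ 47.7827

s = 20.5, Area = 47.78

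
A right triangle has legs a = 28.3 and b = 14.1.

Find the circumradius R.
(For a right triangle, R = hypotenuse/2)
Hypotenuse c = √(a² + b²) = √(800.89 + 198.81) = √999.7 ≈ 31.618
R = c/2 ≈ 31.618/2 ≈ 15.809

R = 15.81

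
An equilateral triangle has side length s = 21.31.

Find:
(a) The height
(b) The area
(a) The height splits the triangle into two 30-60-90 halves: h = s·√3/2 = 21.31·1.73205/2 ≈ 36.91/2 ≈ 18.455
(b) Area = (√3/4)·s² = (√3/4)·21.31² = (√3/4)·454.1161 ≈ 0.433013·454.1161 ≈ 196.638

Height = 18.46, Area = 196.6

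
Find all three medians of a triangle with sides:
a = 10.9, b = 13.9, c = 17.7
Median formula: m_a = ½√(2b² + 2c² − a²) (and cyclically). a² = 118.81, b² = 193.21, c² = 313.29.
m_a = ½√(2·193.21 + 2·313.29 − 118.81) = ½√894.19 ≈ ½·29.903 ≈ 14.9515
m_b = ½√(2·118.81 + 2·313.29 − 193.21) = ½√670.99 ≈ ½·25.9035 ≈ 12.9517
m_c = ½√(2·118.81 + 2·193.21 − 313.29) = ½√310.75 ≈ ½·17.6281 ≈ 8.81405

m_a = 14.95, m_b = 12.95, m_c = 8.814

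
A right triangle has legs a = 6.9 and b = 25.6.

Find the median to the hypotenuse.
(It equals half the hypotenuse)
Hypotenuse c = √(a² + b²) = √(47.61 + 655.36) = √702.97 ≈ 26.5136
Median to hypotenuse = c/2 ≈ 26.5136/2 ≈ 13.2568

Median = 13.26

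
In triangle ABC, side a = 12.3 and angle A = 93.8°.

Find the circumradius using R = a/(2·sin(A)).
R = a/(2·sin(A)) = 12.3/(2·sin(93.8°))
sin(93.8°) ≈ 0.997801
R ≈ 12.3/(2·0.997801) = 12.3/1.9956 ≈ 6.16355

R = 6.164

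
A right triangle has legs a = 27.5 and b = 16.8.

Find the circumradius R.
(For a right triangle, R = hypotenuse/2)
Hypotenuse c = √(a² + b²) = √(756.25 + 282.24) = √1038.49 ≈ 32.2256
R = c/2 ≈ 32.2256/2 ≈ 16.1128

R = 16.11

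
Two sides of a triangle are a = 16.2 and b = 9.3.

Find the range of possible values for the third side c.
Triangle inequality: |a − b| < c < a + b
|a − b| = |16.2 − 9.3| = 6.9
a + b = 16.2 + 9.3 = 25.5

6.9 < c < 25.5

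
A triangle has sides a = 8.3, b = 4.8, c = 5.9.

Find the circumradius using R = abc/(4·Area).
First find the area with Heron's formula.
s = (8.3 + 4.8 + 5.9)/2 = 9.5
Area = √(s(s−a)(s−b)(s−c)) = √(9.5·1.2·4.7·3.6) ≈ √192.888 ≈ 13.8884
abc = 8.3·4.8·5.9 = 235.056
R = abc/(4·Area) ≈ 235.056/(4·13.8884) = 235.056/55.5536 ≈ 4.23115

R = 4.231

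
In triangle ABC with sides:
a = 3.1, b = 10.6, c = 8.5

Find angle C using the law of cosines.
c² = a² + b² − 2ab·cos(C)  ⇒  cos(C) = (a² + b² − c²)/(2ab)
cos(C) = (3.1² + 10.6² − 8.5²)/(2·3.1·10.6) = (9.61 + 112.36 − 72.25)/65.72 = 49.72/65.72 ≈ 0.756543
C = arccos(0.756543) ≈ 40.8396°

C = 40.84°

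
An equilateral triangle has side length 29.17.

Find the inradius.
r = Area/s with s the semi-perimeter.
Area = (√3/4)·29.17² = (√3/4)·850.8889 ≈ 0.433013·850.8889 ≈ 368.446
s = 3·29.17/2 = 43.755
r ≈ 368.446/43.755 ≈ 8.42065
(Equivalently r = side/(2√3) = 29.17/3.4641 ≈ 8.42065.)

r = 8.421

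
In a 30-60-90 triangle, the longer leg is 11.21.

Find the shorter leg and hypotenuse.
In a 30-60-90 triangle the sides are in ratio 1 : √3 : 2, so short leg = long leg/√3 and hypotenuse = 2·(short leg).
Short leg = 11.21/√3 ≈ 11.21/1.73205 ≈ 6.4721
Hypotenuse = 2·6.4721 ≈ 12.9442

Short leg = 6.472, Hypotenuse = 12.94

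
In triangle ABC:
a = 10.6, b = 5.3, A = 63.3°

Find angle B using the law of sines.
a/sin(A) = b/sin(B)  ⇒  sin(B) = b·sin(A)/a = 5.3·sin(63.3°)/10.6
sin(63.3°) ≈ 0.893371
sin(B) ≈ 5.3·0.893371/10.6 ≈ 4.73487/10.6 ≈ 0.446686
B = arcsin(0.446686) ≈ 26.5312°
(Since b ≤ a we need B ≤ A, so the obtuse alternative 180° − 26.5312° ≈ 153.469° is rejected.)

B = 26.53°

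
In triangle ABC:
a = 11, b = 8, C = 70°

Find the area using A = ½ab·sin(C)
A = ½·a·b·sin(C) = ½·11·8·sin(70°)
sin(70°) ≈ 0.939693
A ≈ ½·88·0.939693 = 44·0.939693 ≈ 41.3465

Area = 41.35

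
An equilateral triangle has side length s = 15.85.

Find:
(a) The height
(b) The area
(a) The height splits the triangle into two 30-60-90 halves: h = s·√3/2 = 15.85·1.73205/2 ≈ 27.453/2 ≈ 13.7265
(b) Area = (√3/4)·s² = (√3/4)·15.85² = (√3/4)·251.2225 ≈ 0.433013·251.2225 ≈ 108.783

Height = 13.73, Area = 108.8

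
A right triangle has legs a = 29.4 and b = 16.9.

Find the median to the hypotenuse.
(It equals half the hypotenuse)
Hypotenuse c = √(a² + b²) = √(864.36 + 285.61) = √1149.97 ≈ 33.9112
Median to hypotenuse = c/2 ≈ 33.9112/2 ≈ 16.9556

Median = 16.96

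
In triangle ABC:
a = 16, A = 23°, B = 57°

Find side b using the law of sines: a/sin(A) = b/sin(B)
a/sin(A) = b/sin(B)  ⇒  b = a·sin(B)/sin(A) = 16·sin(57°)/sin(23°)
sin(57°) ≈ 0.838671, sin(23°) ≈ 0.390731
b ≈ 16·0.838671/0.390731 ≈ 13.4187/0.390731 ≈ 34.3426

b = 34.34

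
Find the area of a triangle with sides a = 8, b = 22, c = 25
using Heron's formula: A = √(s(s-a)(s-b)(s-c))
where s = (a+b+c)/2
s = (8 + 22 + 25)/2 = 55/2 = 27.5
s − a = 19.5, s − b = 5.5, s − c = 2.5
s(s−a)(s−b)(s−c) = 27.5·19.5·5.5·2.5 = 7373.4375
Area = √7373.4375 ≈ 85.8687

s = 27.5, Area = 85.87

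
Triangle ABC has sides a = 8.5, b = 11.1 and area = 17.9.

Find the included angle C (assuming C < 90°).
Area = ½·a·b·sin(C)  ⇒  sin(C) = 2·Area/(a·b) = 2·17.9/(8.5·11.1) = 35.8/94.35 ≈ 0.379438
C = arcsin(0.379438) ≈ 22.2989° (taking the acute solution since C < 90°)

C = 22.3°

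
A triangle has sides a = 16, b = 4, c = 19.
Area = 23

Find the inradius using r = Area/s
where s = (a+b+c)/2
s = (16 + 4 + 19)/2 = 39/2 = 19.5
r = Area/s = 23/19.5 ≈ 1.17949

r = 1.179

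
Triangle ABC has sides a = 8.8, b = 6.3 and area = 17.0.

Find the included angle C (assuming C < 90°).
Area = ½·a·b·sin(C)  ⇒  sin(C) = 2·Area/(a·b) = 2·17.0/(8.8·6.3) = 34/55.44 ≈ 0.613276
C = arcsin(0.613276) ≈ 37.8267° (taking the acute solution since C < 90°)

C = 37.83°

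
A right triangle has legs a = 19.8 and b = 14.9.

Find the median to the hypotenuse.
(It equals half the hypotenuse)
Hypotenuse c = √(a² + b²) = √(392.04 + 222.01) = √614.05 ≈ 24.78
Median to hypotenuse = c/2 ≈ 24.78/2 ≈ 12.39

Median = 12.39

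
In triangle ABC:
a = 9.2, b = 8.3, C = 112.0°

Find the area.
Two sides and the included angle (SAS): A = ½·a·b·sin(C) = ½·9.2·8.3·sin(112.0°)
sin(112.0°) ≈ 0.927184
A ≈ ½·76.36·0.927184 = 38.18·0.927184 ≈ 35.3999

Area = 35.4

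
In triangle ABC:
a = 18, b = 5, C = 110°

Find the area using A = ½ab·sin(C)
A = ½·a·b·sin(C) = ½·18·5·sin(110°)
sin(110°) ≈ 0.939693
A ≈ ½·90·0.939693 = 45·0.939693 ≈ 42.2862

Area = 42.29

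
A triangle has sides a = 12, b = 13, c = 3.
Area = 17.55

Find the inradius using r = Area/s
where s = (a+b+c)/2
s = (12 + 13 + 3)/2 = 28/2 = 14
r = Area/s = 17.55/14 ≈ 1.25357

r = 1.254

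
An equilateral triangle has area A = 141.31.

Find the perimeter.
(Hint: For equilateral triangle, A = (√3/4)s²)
A = (√3/4)s²  ⇒  s² = 4A/√3 = 4·141.31/√3 = 565.24/1.73205 ≈ 326.341
s ≈ √326.341 ≈ 18.0649
Perimeter = 3s ≈ 3·18.0649 ≈ 54.1948

Perimeter = 54.19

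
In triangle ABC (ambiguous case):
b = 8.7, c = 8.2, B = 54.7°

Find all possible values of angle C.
b/sin(B) = c/sin(C)  ⇒  sin(C) = c·sin(B)/b = 8.2·sin(54.7°)/8.7
sin(54.7°) ≈ 0.816138
sin(C) ≈ 8.2·0.816138/8.7 ≈ 6.69233/8.7 ≈ 0.769233
Candidate 1: C₁ = arcsin(0.769233) ≈ 50.2851°  →  A = 180° − 54.7° − 50.2851° ≈ 75.0149° > 0, valid
Candidate 2: C₂ = 180° − C₁ ≈ 129.715°  →  A = 180° − 54.7° − 129.715° ≈ -4.4149° ≤ 0, not a valid triangle

C = 50.29° (one solution)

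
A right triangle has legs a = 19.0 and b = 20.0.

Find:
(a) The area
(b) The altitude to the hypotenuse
(a) The legs are perpendicular, so Area = ½·a·b = ½·19.0·20.0 = ½·380 = 190
(b) Hypotenuse c = √(a² + b²) = √(361 + 400) = √761 ≈ 27.5862
    Area = ½·c·h_c  ⇒  h_c = 2·Area/c = 380/27.5862 ≈ 13.775

Area = 190, h_c = 13.77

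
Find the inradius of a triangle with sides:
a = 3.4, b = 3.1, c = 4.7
r = Area/s where s is the semi-perimeter.
s = (3.4 + 3.1 + 4.7)/2 = 11.2/2 = 5.6
Area = √(s(s−a)(s−b)(s−c)) = √(5.6·2.2·2.5·0.9) ≈ √27.72 ≈ 5.26498
r ≈ 5.26498/5.6 ≈ 0.940175

r = 0.9402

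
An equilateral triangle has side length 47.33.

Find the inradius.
r = Area/s with s the semi-perimeter.
Area = (√3/4)·47.33² = (√3/4)·2240.1289 ≈ 0.433013·2240.1289 ≈ 970.004
s = 3·47.33/2 = 70.995
r ≈ 970.004/70.995 ≈ 13.663
(Equivalently r = side/(2√3) = 47.33/3.4641 ≈ 13.663.)

r = 13.66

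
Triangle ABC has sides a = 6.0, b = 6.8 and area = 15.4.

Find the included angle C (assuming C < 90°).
Area = ½·a·b·sin(C)  ⇒  sin(C) = 2·Area/(a·b) = 2·15.4/(6.0·6.8) = 30.8/40.8 ≈ 0.754902
C = arcsin(0.754902) ≈ 49.0168° (taking the acute solution since C < 90°)

C = 49.02°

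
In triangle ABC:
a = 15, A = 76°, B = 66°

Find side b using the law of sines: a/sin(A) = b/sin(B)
a/sin(A) = b/sin(B)  ⇒  b = a·sin(B)/sin(A) = 15·sin(66°)/sin(76°)
sin(66°) ≈ 0.913545, sin(76°) ≈ 0.970296
b ≈ 15·0.913545/0.970296 ≈ 13.7032/0.970296 ≈ 14.1227

b = 14.12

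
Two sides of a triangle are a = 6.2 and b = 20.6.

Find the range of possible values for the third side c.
Triangle inequality: |a − b| < c < a + b
|a − b| = |6.2 − 20.6| = 14.4
a + b = 6.2 + 20.6 = 26.8

14.4 < c < 26.8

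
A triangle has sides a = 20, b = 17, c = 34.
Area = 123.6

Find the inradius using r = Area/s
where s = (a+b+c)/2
s = (20 + 17 + 34)/2 = 71/2 = 35.5
r = Area/s = 123.6/35.5 ≈ 3.48169

r = 3.482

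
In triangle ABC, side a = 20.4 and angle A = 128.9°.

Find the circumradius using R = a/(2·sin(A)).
R = a/(2·sin(A)) = 20.4/(2·sin(128.9°))
sin(128.9°) ≈ 0.778243
R ≈ 20.4/(2·0.778243) = 20.4/1.55649 ≈ 13.1064

R = 13.11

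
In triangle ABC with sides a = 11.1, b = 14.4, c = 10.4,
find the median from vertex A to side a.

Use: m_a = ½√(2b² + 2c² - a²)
m_a = ½√(2·14.4² + 2·10.4² − 11.1²) = ½√(2·207.36 + 2·108.16 − 123.21) = ½√(414.72 + 216.32 − 123.21) = ½√507.83
√507.83 ≈ 22.5351, so m_a ≈ 11.2675

m_a = 11.27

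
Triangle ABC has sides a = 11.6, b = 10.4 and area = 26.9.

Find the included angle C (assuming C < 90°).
Area = ½·a·b·sin(C)  ⇒  sin(C) = 2·Area/(a·b) = 2·26.9/(11.6·10.4) = 53.8/120.64 ≈ 0.445955
C = arcsin(0.445955) ≈ 26.4844° (taking the acute solution since C < 90°)

C = 26.48°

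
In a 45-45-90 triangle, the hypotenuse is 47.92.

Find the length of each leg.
In a 45-45-90 triangle hypotenuse = leg·√2, so leg = hypotenuse/√2.
Leg = 47.92/√2 ≈ 47.92/1.41421 ≈ 33.8846

Each leg = 33.88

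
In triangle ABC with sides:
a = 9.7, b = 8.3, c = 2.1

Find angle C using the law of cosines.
c² = a² + b² − 2ab·cos(C)  ⇒  cos(C) = (a² + b² − c²)/(2ab)
cos(C) = (9.7² + 8.3² − 2.1²)/(2·9.7·8.3) = (94.09 + 68.89 − 4.41)/161.02 = 158.57/161.02 ≈ 0.984784
C = arccos(0.984784) ≈ 10.0077°

C = 10.01°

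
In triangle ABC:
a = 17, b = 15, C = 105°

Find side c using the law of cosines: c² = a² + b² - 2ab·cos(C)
c² = 17² + 15² − 2·17·15·cos(105°)
cos(105°) ≈ -0.258819
c² ≈ 289 + 225 − 510·(-0.258819) ≈ 514 + 131.998 ≈ 645.998
c ≈ √645.998 ≈ 25.4165

c = 25.42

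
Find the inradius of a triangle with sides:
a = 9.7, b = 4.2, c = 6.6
r = Area/s where s is the semi-perimeter.
s = (9.7 + 4.2 + 6.6)/2 = 20.5/2 = 10.25
Area = √(s(s−a)(s−b)(s−c)) = √(10.25·0.55·6.05·3.65) ≈ √124.49 ≈ 11.1575
r ≈ 11.1575/10.25 ≈ 1.08854

r = 1.089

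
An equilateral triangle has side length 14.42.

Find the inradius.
r = Area/s with s the semi-perimeter.
Area = (√3/4)·14.42² = (√3/4)·207.9364 ≈ 0.433013·207.9364 ≈ 90.0391
s = 3·14.42/2 = 21.63
r ≈ 90.0391/21.63 ≈ 4.1627
(Equivalently r = side/(2√3) = 14.42/3.4641 ≈ 4.1627.)

r = 4.163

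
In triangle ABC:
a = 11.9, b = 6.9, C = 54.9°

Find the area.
Two sides and the included angle (SAS): A = ½·a·b·sin(C) = ½·11.9·6.9·sin(54.9°)
sin(54.9°) ≈ 0.81815
A ≈ ½·82.11·0.81815 = 41.055·0.81815 ≈ 33.5891

Area = 33.59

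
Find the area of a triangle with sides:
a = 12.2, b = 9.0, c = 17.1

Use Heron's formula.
s = (12.2 + 9.0 + 17.1)/2 = 38.3/2 = 19.15
s − a = 6.95, s − b = 10.15, s − c = 2.05
s(s−a)(s−b)(s−c) = 19.15·6.95·10.15·2.05 ≈ 2769.32
Area = √2769.32 ≈ 52.6243

Area = 52.62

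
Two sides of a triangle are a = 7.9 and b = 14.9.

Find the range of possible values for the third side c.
Triangle inequality: |a − b| < c < a + b
|a − b| = |7.9 − 14.9| = 7
a + b = 7.9 + 14.9 = 22.8

7 < c < 22.8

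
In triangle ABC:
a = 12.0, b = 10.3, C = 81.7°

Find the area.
Two sides and the included angle (SAS): A = ½·a·b·sin(C) = ½·12.0·10.3·sin(81.7°)
sin(81.7°) ≈ 0.989526
A ≈ ½·123.6·0.989526 = 61.8·0.989526 ≈ 61.1527

Area = 61.15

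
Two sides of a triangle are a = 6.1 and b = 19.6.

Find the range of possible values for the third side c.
Triangle inequality: |a − b| < c < a + b
|a − b| = |6.1 − 19.6| = 13.5
a + b = 6.1 + 19.6 = 25.7

13.5 < c < 25.7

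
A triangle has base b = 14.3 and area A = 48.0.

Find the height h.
A = ½·b·h  ⇒  h = 2A/b = 2·48.0/14.3 = 96/14.3 ≈ 6.71329

h = 6.713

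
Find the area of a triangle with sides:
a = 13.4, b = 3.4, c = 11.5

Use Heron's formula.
s = (13.4 + 3.4 + 11.5)/2 = 28.3/2 = 14.15
s − a = 0.75, s − b = 10.75, s − c = 2.65
s(s−a)(s−b)(s−c) = 14.15·0.75·10.75·2.65 ≈ 302.324
Area = √302.324 ≈ 17.3875

Area = 17.39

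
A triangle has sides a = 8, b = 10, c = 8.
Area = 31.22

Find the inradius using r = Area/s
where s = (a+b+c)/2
s = (8 + 10 + 8)/2 = 26/2 = 13
r = Area/s = 31.22/13 ≈ 2.40154

r = 2.402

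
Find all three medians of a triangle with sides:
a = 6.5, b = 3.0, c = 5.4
Median formula: m_a = ½√(2b² + 2c² − a²) (and cyclically). a² = 42.25, b² = 9, c² = 29.16.
m_a = ½√(2·9 + 2·29.16 − 42.25) = ½√34.07 ≈ ½·5.83695 ≈ 2.91848
m_b = ½√(2·42.25 + 2·29.16 − 9) = ½√133.82 ≈ ½·11.5681 ≈ 5.78403
m_c = ½√(2·42.25 + 2·9 − 29.16) = ½√73.34 ≈ ½·8.56388 ≈ 4.28194

m_a = 2.918, m_b = 5.784, m_c = 4.282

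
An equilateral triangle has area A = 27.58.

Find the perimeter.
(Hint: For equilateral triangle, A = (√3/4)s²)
A = (√3/4)s²  ⇒  s² = 4A/√3 = 4·27.58/√3 = 110.32/1.73205 ≈ 63.6933
s ≈ √63.6933 ≈ 7.98081
Perimeter = 3s ≈ 3·7.98081 ≈ 23.9424

Perimeter = 23.94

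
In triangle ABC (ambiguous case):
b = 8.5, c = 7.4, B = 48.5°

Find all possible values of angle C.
b/sin(B) = c/sin(C)  ⇒  sin(C) = c·sin(B)/b = 7.4·sin(48.5°)/8.5
sin(48.5°) ≈ 0.748956
sin(C) ≈ 7.4·0.748956/8.5 ≈ 5.54227/8.5 ≈ 0.652032
Candidate 1: C₁ = arcsin(0.652032) ≈ 40.695°  →  A = 180° − 48.5° − 40.695° ≈ 90.805° > 0, valid
Candidate 2: C₂ = 180° − C₁ ≈ 139.305°  →  A = 180° − 48.5° − 139.305° ≈ -7.805° ≤ 0, not a valid triangle

C = 40.69° (one solution)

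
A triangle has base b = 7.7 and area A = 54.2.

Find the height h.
A = ½·b·h  ⇒  h = 2A/b = 2·54.2/7.7 = 108.4/7.7 ≈ 14.0779

h = 14.08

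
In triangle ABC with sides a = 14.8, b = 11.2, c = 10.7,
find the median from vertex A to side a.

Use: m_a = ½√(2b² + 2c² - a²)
m_a = ½√(2·11.2² + 2·10.7² − 14.8²) = ½√(2·125.44 + 2·114.49 − 219.04) = ½√(250.88 + 228.98 − 219.04) = ½√260.82
√260.82 ≈ 16.1499, so m_a ≈ 8.07496

m_a = 8.075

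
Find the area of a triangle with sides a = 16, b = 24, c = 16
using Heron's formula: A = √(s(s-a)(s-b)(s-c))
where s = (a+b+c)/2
s = (16 + 24 + 16)/2 = 56/2 = 28
s − a = 12, s − b = 4, s − c = 12
s(s−a)(s−b)(s−c) = 28·12·4·12 = 16128
Area = √16128 ≈ 126.996

s = 28.0, Area = 127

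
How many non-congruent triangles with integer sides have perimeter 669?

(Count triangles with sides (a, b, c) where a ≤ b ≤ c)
Let a ≤ b ≤ c with a + b + c = 669. The only binding inequality is a + b > c, i.e. 669 − c > c, so c < 669/2; and c ≥ 669/3 since c is the largest side.
So 223 ≤ c ≤ 334. For each c, b runs from ⌈(669 − c)/2⌉ up to c (then a = 669 − b − c satisfies 1 ≤ a ≤ b automatically), giving c − ⌈(669 − c)/2⌉ + 1 choices.
Summing over c: 1 + 2 + 4 + 5 + … + 166 + 167  (112 terms, c = 223, …, 334) = 9408
Check (closed form: nearest integer to p²/48 for even p, (p+3)²/48 for odd p): (669+3)²/48 = 672²/48 = 451584/48 ≈ 9408.00 → 9408

9408 triangles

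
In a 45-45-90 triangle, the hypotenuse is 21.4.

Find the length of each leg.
In a 45-45-90 triangle hypotenuse = leg·√2, so leg = hypotenuse/√2.
Leg = 21.4/√2 ≈ 21.4/1.41421 ≈ 15.1321

Each leg = 15.13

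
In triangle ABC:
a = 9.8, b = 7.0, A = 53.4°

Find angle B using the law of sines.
a/sin(A) = b/sin(B)  ⇒  sin(B) = b·sin(A)/a = 7.0·sin(53.4°)/9.8
sin(53.4°) ≈ 0.802817
sin(B) ≈ 7.0·0.802817/9.8 ≈ 5.61972/9.8 ≈ 0.573441
B = arcsin(0.573441) ≈ 34.9905°
(Since b ≤ a we need B ≤ A, so the obtuse alternative 180° − 34.9905° ≈ 145.009° is rejected.)

B = 34.99°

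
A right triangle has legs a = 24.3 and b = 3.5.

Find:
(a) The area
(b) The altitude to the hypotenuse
(a) The legs are perpendicular, so Area = ½·a·b = ½·24.3·3.5 = ½·85.05 = 42.525
(b) Hypotenuse c = √(a² + b²) = √(590.49 + 12.25) = √602.74 ≈ 24.5508
    Area = ½·c·h_c  ⇒  h_c = 2·Area/c = 85.05/24.5508 ≈ 3.46425

Area = 42.525, h_c = 3.464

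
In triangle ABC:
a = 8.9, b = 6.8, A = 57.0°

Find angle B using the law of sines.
a/sin(A) = b/sin(B)  ⇒  sin(B) = b·sin(A)/a = 6.8·sin(57.0°)/8.9
sin(57.0°) ≈ 0.838671
sin(B) ≈ 6.8·0.838671/8.9 ≈ 5.70296/8.9 ≈ 0.640782
B = arcsin(0.640782) ≈ 39.8502°
(Since b ≤ a we need B ≤ A, so the obtuse alternative 180° − 39.8502° ≈ 140.15° is rejected.)

B = 39.85°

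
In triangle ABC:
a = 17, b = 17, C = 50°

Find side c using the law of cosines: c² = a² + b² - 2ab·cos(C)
c² = 17² + 17² − 2·17·17·cos(50°)
cos(50°) ≈ 0.642788
c² ≈ 289 + 289 − 578·(0.642788) ≈ 578 − 371.531 ≈ 206.469
c ≈ √206.469 ≈ 14.369

c = 14.37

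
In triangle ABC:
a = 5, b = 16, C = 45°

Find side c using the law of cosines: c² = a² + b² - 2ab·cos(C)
c² = 5² + 16² − 2·5·16·cos(45°)
cos(45°) ≈ 0.707107
c² ≈ 25 + 256 − 160·(0.707107) ≈ 281 − 113.137 ≈ 167.863
c ≈ √167.863 ≈ 12.9562

c = 12.96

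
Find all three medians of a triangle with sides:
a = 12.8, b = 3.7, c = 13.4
Median formula: m_a = ½√(2b² + 2c² − a²) (and cyclically). a² = 163.84, b² = 13.69, c² = 179.56.
m_a = ½√(2·13.69 + 2·179.56 − 163.84) = ½√222.66 ≈ ½·14.9218 ≈ 7.4609
m_b = ½√(2·163.84 + 2·179.56 − 13.69) = ½√673.11 ≈ ½·25.9444 ≈ 12.9722
m_c = ½√(2·163.84 + 2·13.69 − 179.56) = ½√175.5 ≈ ½·13.2476 ≈ 6.62382

m_a = 7.461, m_b = 12.97, m_c = 6.624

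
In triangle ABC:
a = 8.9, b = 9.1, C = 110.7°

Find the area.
Two sides and the included angle (SAS): A = ½·a·b·sin(C) = ½·8.9·9.1·sin(110.7°)
sin(110.7°) ≈ 0.935444
A ≈ ½·80.99·0.935444 = 40.495·0.935444 ≈ 37.8808

Area = 37.88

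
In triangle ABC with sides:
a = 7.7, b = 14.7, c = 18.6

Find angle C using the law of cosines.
c² = a² + b² − 2ab·cos(C)  ⇒  cos(C) = (a² + b² − c²)/(2ab)
cos(C) = (7.7² + 14.7² − 18.6²)/(2·7.7·14.7) = (59.29 + 216.09 − 345.96)/226.38 = -70.58/226.38 ≈ -0.311777
C = arccos(-0.311777) ≈ 108.166°

C = 108.2°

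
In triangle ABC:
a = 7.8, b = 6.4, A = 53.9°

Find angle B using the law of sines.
a/sin(A) = b/sin(B)  ⇒  sin(B) = b·sin(A)/a = 6.4·sin(53.9°)/7.8
sin(53.9°) ≈ 0.80799
sin(B) ≈ 6.4·0.80799/7.8 ≈ 5.17114/7.8 ≈ 0.662966
B = arcsin(0.662966) ≈ 41.5265°
(Since b ≤ a we need B ≤ A, so the obtuse alternative 180° − 41.5265° ≈ 138.474° is rejected.)

B = 41.53°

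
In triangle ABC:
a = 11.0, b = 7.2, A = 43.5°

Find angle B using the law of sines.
a/sin(A) = b/sin(B)  ⇒  sin(B) = b·sin(A)/a = 7.2·sin(43.5°)/11.0
sin(43.5°) ≈ 0.688355
sin(B) ≈ 7.2·0.688355/11.0 ≈ 4.95615/11.0 ≈ 0.450559
B = arcsin(0.450559) ≈ 26.7796°
(Since b ≤ a we need B ≤ A, so the obtuse alternative 180° − 26.7796° ≈ 153.22° is rejected.)

B = 26.78°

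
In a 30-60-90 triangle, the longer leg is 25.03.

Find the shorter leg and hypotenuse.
In a 30-60-90 triangle the sides are in ratio 1 : √3 : 2, so short leg = long leg/√3 and hypotenuse = 2·(short leg).
Short leg = 25.03/√3 ≈ 25.03/1.73205 ≈ 14.4511
Hypotenuse = 2·14.4511 ≈ 28.9022

Short leg = 14.45, Hypotenuse = 28.9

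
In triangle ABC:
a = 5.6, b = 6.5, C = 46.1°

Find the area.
Two sides and the included angle (SAS): A = ½·a·b·sin(C) = ½·5.6·6.5·sin(46.1°)
sin(46.1°) ≈ 0.720551
A ≈ ½·36.4·0.720551 = 18.2·0.720551 ≈ 13.114

Area = 13.11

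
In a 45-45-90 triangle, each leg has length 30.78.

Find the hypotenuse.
In a 45-45-90 triangle the sides are in ratio 1 : 1 : √2, so hypotenuse = leg·√2.
Hypotenuse = 30.78·√2 ≈ 30.78·1.41421 ≈ 43.5295

Hypotenuse = 30.78√2 = 43.53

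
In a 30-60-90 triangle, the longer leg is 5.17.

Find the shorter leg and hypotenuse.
In a 30-60-90 triangle the sides are in ratio 1 : √3 : 2, so short leg = long leg/√3 and hypotenuse = 2·(short leg).
Short leg = 5.17/√3 ≈ 5.17/1.73205 ≈ 2.9849
Hypotenuse = 2·2.9849 ≈ 5.9698

Short leg = 2.985, Hypotenuse = 5.97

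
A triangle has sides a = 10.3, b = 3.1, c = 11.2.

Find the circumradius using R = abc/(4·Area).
First find the area with Heron's formula.
s = (10.3 + 3.1 + 11.2)/2 = 12.3
Area = √(s(s−a)(s−b)(s−c)) = √(12.3·2·9.2·1.1) ≈ √248.952 ≈ 15.7782
abc = 10.3·3.1·11.2 = 357.616
R = abc/(4·Area) ≈ 357.616/(4·15.7782) = 357.616/63.1129 ≈ 5.66629

R = 5.666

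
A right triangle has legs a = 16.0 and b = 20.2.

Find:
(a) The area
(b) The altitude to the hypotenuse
(a) The legs are perpendicular, so Area = ½·a·b = ½·16.0·20.2 = ½·323.2 = 161.6
(b) Hypotenuse c = √(a² + b²) = √(256 + 408.04) = √664.04 ≈ 25.769
    Area = ½·c·h_c  ⇒  h_c = 2·Area/c = 323.2/25.769 ≈ 12.5422

Area = 161.6, h_c = 12.54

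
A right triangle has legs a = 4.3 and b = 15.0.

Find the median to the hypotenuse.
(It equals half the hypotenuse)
Hypotenuse c = √(a² + b²) = √(18.49 + 225) = √243.49 ≈ 15.6042
Median to hypotenuse = c/2 ≈ 15.6042/2 ≈ 7.80208

Median = 7.802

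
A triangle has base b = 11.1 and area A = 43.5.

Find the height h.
A = ½·b·h  ⇒  h = 2A/b = 2·43.5/11.1 = 87/11.1 ≈ 7.83784

h = 7.838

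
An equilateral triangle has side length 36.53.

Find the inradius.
r = Area/s with s the semi-perimeter.
Area = (√3/4)·36.53² = (√3/4)·1334.4409 ≈ 0.433013·1334.4409 ≈ 577.83
s = 3·36.53/2 = 54.795
r ≈ 577.83/54.795 ≈ 10.5453
(Equivalently r = side/(2√3) = 36.53/3.4641 ≈ 10.5453.)

r = 10.55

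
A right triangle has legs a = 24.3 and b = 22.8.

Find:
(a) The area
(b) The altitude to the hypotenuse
(a) The legs are perpendicular, so Area = ½·a·b = ½·24.3·22.8 = ½·554.04 = 277.02
(b) Hypotenuse c = √(a² + b²) = √(590.49 + 519.84) = √1110.33 ≈ 33.3216
    Area = ½·c·h_c  ⇒  h_c = 2·Area/c = 554.04/33.3216 ≈ 16.627

Area = 277.02, h_c = 16.63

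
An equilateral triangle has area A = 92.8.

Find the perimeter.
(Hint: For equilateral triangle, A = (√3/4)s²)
A = (√3/4)s²  ⇒  s² = 4A/√3 = 4·92.8/√3 = 371.2/1.73205 ≈ 214.312
s ≈ √214.312 ≈ 14.6394
Perimeter = 3s ≈ 3·14.6394 ≈ 43.9182

Perimeter = 43.92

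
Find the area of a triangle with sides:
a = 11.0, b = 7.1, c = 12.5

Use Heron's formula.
s = (11.0 + 7.1 + 12.5)/2 = 30.6/2 = 15.3
s − a = 4.3, s − b = 8.2, s − c = 2.8
s(s−a)(s−b)(s−c) = 15.3·4.3·8.2·2.8 ≈ 1510.54
Area = √1510.54 ≈ 38.8656

Area = 38.87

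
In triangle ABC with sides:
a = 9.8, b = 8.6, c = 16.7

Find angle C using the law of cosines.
c² = a² + b² − 2ab·cos(C)  ⇒  cos(C) = (a² + b² − c²)/(2ab)
cos(C) = (9.8² + 8.6² − 16.7²)/(2·9.8·8.6) = (96.04 + 73.96 − 278.89)/168.56 = -108.89/168.56 ≈ -0.646001
C = arccos(-0.646001) ≈ 130.241°

C = 130.2°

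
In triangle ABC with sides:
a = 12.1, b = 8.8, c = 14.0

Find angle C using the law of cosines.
c² = a² + b² − 2ab·cos(C)  ⇒  cos(C) = (a² + b² − c²)/(2ab)
cos(C) = (12.1² + 8.8² − 14.0²)/(2·12.1·8.8) = (146.41 + 77.44 − 196)/212.96 = 27.85/212.96 ≈ 0.130776
C = arccos(0.130776) ≈ 82.4856°

C = 82.49°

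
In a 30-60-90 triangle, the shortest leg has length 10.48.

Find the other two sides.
In a 30-60-90 triangle the sides are in ratio 1 : √3 : 2 (short leg : long leg : hypotenuse).
Long leg = 10.48·√3 ≈ 10.48·1.73205 ≈ 18.1519
Hypotenuse = 2·10.48 = 20.96

Long leg = 10.48√3 = 18.15, Hypotenuse = 20.96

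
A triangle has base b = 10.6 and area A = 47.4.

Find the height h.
A = ½·b·h  ⇒  h = 2A/b = 2·47.4/10.6 = 94.8/10.6 ≈ 8.9434

h = 8.943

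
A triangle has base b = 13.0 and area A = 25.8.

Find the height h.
A = ½·b·h  ⇒  h = 2A/b = 2·25.8/13.0 = 51.6/13.0 ≈ 3.96923

h = 3.969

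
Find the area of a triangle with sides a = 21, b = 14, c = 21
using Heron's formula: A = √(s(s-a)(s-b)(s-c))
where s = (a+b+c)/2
s = (21 + 14 + 21)/2 = 56/2 = 28
s − a = 7, s − b = 14, s − c = 7
s(s−a)(s−b)(s−c) = 28·7·14·7 = 19208
Area = √19208 ≈ 138.593

s = 28.0, Area = 138.6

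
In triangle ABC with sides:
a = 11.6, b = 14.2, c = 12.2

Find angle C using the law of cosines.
c² = a² + b² − 2ab·cos(C)  ⇒  cos(C) = (a² + b² − c²)/(2ab)
cos(C) = (11.6² + 14.2² − 12.2²)/(2·11.6·14.2) = (134.56 + 201.64 − 148.84)/329.44 = 187.36/329.44 ≈ 0.568723
C = arccos(0.568723) ≈ 55.3388°

C = 55.34°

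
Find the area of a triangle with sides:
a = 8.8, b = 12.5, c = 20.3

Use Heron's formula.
s = (8.8 + 12.5 + 20.3)/2 = 41.6/2 = 20.8
s − a = 12, s − b = 8.3, s − c = 0.5
s(s−a)(s−b)(s−c) = 20.8·12·8.3·0.5 ≈ 1035.84
Area = √1035.84 ≈ 32.1845

Area = 32.18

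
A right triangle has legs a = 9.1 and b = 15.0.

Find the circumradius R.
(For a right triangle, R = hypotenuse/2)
Hypotenuse c = √(a² + b²) = √(82.81 + 225) = √307.81 ≈ 17.5445
R = c/2 ≈ 17.5445/2 ≈ 8.77226

R = 8.772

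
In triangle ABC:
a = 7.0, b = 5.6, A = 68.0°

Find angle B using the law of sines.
a/sin(A) = b/sin(B)  ⇒  sin(B) = b·sin(A)/a = 5.6·sin(68.0°)/7.0
sin(68.0°) ≈ 0.927184
sin(B) ≈ 5.6·0.927184/7.0 ≈ 5.19223/7.0 ≈ 0.741747
B = arcsin(0.741747) ≈ 47.8805°
(Since b ≤ a we need B ≤ A, so the obtuse alternative 180° − 47.8805° ≈ 132.12° is rejected.)

B = 47.88°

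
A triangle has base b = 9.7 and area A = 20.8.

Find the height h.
A = ½·b·h  ⇒  h = 2A/b = 2·20.8/9.7 = 41.6/9.7 ≈ 4.28866

h = 4.289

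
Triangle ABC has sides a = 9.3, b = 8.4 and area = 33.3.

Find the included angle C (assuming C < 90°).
Area = ½·a·b·sin(C)  ⇒  sin(C) = 2·Area/(a·b) = 2·33.3/(9.3·8.4) = 66.6/78.12 ≈ 0.852535
C = arcsin(0.852535) ≈ 58.4884° (taking the acute solution since C < 90°)

C = 58.49°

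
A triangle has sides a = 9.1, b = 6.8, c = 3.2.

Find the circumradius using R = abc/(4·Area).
First find the area with Heron's formula.
s = (9.1 + 6.8 + 3.2)/2 = 9.55
Area = √(s(s−a)(s−b)(s−c)) = √(9.55·0.45·2.75·6.35) ≈ √75.0451 ≈ 8.66286
abc = 9.1·6.8·3.2 = 198.016
R = abc/(4·Area) ≈ 198.016/(4·8.66286) = 198.016/34.6514 ≈ 5.71451

R = 5.715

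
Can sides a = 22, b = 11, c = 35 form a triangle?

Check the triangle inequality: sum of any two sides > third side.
a + b vs c: 22 + 11 = 33 ≤ 35  ✗
a + c vs b: 22 + 35 = 57 > 11  ✓
b + c vs a: 11 + 35 = 46 > 22  ✓

No: 22 + 11 = 33 is not > 35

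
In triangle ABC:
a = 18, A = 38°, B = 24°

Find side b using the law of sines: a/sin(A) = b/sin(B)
a/sin(A) = b/sin(B)  ⇒  b = a·sin(B)/sin(A) = 18·sin(24°)/sin(38°)
sin(24°) ≈ 0.406737, sin(38°) ≈ 0.615661
b ≈ 18·0.406737/0.615661 ≈ 7.32126/0.615661 ≈ 11.8917

b = 11.89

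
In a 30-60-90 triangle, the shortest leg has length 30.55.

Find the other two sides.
In a 30-60-90 triangle the sides are in ratio 1 : √3 : 2 (short leg : long leg : hypotenuse).
Long leg = 30.55·√3 ≈ 30.55·1.73205 ≈ 52.9142
Hypotenuse = 2·30.55 = 61.1

Long leg = 30.55√3 = 52.91, Hypotenuse = 61.1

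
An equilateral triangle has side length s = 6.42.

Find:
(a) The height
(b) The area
(a) The height splits the triangle into two 30-60-90 halves: h = s·√3/2 = 6.42·1.73205/2 ≈ 11.1198/2 ≈ 5.55988
(b) Area = (√3/4)·s² = (√3/4)·6.42² = (√3/4)·41.2164 ≈ 0.433013·41.2164 ≈ 17.8472

Height = 5.56, Area = 17.85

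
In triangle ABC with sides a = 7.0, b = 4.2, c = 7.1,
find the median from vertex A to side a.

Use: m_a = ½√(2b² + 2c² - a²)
m_a = ½√(2·4.2² + 2·7.1² − 7.0²) = ½√(2·17.64 + 2·50.41 − 49) = ½√(35.28 + 100.82 − 49) = ½√87.1
√87.1 ≈ 9.33274, so m_a ≈ 4.66637

m_a = 4.666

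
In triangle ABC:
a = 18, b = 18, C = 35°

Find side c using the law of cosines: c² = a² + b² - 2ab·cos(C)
c² = 18² + 18² − 2·18·18·cos(35°)
cos(35°) ≈ 0.819152
c² ≈ 324 + 324 − 648·(0.819152) ≈ 648 − 530.811 ≈ 117.189
c ≈ √117.189 ≈ 10.8254

c = 10.83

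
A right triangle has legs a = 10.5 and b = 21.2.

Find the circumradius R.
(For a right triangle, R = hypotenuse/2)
Hypotenuse c = √(a² + b²) = √(110.25 + 449.44) = √559.69 ≈ 23.6578
R = c/2 ≈ 23.6578/2 ≈ 11.8289

R = 11.83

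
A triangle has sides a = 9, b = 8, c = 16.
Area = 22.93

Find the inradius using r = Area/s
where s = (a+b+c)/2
s = (9 + 8 + 16)/2 = 33/2 = 16.5
r = Area/s = 22.93/16.5 ≈ 1.3897

r = 1.39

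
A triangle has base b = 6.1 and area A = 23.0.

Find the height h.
A = ½·b·h  ⇒  h = 2A/b = 2·23.0/6.1 = 46/6.1 ≈ 7.54098

h = 7.541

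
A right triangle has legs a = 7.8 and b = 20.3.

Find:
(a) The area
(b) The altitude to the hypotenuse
(a) The legs are perpendicular, so Area = ½·a·b = ½·7.8·20.3 = ½·158.34 = 79.17
(b) Hypotenuse c = √(a² + b²) = √(60.84 + 412.09) = √472.93 ≈ 21.747
    Area = ½·c·h_c  ⇒  h_c = 2·Area/c = 158.34/21.747 ≈ 7.28102

Area = 79.17, h_c = 7.281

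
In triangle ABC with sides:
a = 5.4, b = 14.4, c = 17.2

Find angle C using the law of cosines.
c² = a² + b² − 2ab·cos(C)  ⇒  cos(C) = (a² + b² − c²)/(2ab)
cos(C) = (5.4² + 14.4² − 17.2²)/(2·5.4·14.4) = (29.16 + 207.36 − 295.84)/155.52 = -59.32/155.52 ≈ -0.38143
C = arccos(-0.38143) ≈ 112.422°

C = 112.4°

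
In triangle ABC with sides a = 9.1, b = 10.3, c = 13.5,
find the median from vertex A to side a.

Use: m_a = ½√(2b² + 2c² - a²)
m_a = ½√(2·10.3² + 2·13.5² − 9.1²) = ½√(2·106.09 + 2·182.25 − 82.81) = ½√(212.18 + 364.5 − 82.81) = ½√493.87
√493.87 ≈ 22.2232, so m_a ≈ 11.1116

m_a = 11.11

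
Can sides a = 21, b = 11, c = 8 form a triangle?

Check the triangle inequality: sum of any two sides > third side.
a + b vs c: 21 + 11 = 32 > 8  ✓
a + c vs b: 21 + 8 = 29 > 11  ✓
b + c vs a: 11 + 8 = 19 ≤ 21  ✗

No: 11 + 8 = 19 is not > 21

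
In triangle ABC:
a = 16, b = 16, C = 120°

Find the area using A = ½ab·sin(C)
A = ½·a·b·sin(C) = ½·16·16·sin(120°)
sin(120°) ≈ 0.866025
A ≈ ½·256·0.866025 = 128·0.866025 ≈ 110.851

Area = 110.9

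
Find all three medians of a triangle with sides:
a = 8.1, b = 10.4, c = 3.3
Median formula: m_a = ½√(2b² + 2c² − a²) (and cyclically). a² = 65.61, b² = 108.16, c² = 10.89.
m_a = ½√(2·108.16 + 2·10.89 − 65.61) = ½√172.49 ≈ ½·13.1335 ≈ 6.56677
m_b = ½√(2·65.61 + 2·10.89 − 108.16) = ½√44.84 ≈ ½·6.69627 ≈ 3.34813
m_c = ½√(2·65.61 + 2·108.16 − 10.89) = ½√336.65 ≈ ½·18.348 ≈ 9.17401

m_a = 6.567, m_b = 3.348, m_c = 9.174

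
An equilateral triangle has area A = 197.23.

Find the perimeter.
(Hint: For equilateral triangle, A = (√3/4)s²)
A = (√3/4)s²  ⇒  s² = 4A/√3 = 4·197.23/√3 = 788.92/1.73205 ≈ 455.483
s ≈ √455.483 ≈ 21.3421
Perimeter = 3s ≈ 3·21.3421 ≈ 64.0262

Perimeter = 64.03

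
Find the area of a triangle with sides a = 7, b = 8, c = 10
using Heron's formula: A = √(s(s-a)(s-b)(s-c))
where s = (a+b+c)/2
s = (7 + 8 + 10)/2 = 25/2 = 12.5
s − a = 5.5, s − b = 4.5, s − c = 2.5
s(s−a)(s−b)(s−c) = 12.5·5.5·4.5·2.5 = 773.4375
Area = √773.4375 ≈ 27.8107

s = 12.5, Area = 27.81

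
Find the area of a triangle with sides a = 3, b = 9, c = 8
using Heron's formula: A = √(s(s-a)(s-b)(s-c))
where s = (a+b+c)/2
s = (3 + 9 + 8)/2 = 20/2 = 10
s − a = 7, s − b = 1, s − c = 2
s(s−a)(s−b)(s−c) = 10·7·1·2 = 140
Area = √140 ≈ 11.8322

s = 10.0, Area = 11.83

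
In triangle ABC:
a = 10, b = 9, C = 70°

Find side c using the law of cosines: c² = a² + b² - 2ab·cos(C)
c² = 10² + 9² − 2·10·9·cos(70°)
cos(70°) ≈ 0.34202
c² ≈ 100 + 81 − 180·(0.34202) ≈ 181 − 61.5636 ≈ 119.436
c ≈ √119.436 ≈ 10.9287

c = 10.93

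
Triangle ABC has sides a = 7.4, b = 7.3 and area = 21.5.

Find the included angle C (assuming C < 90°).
Area = ½·a·b·sin(C)  ⇒  sin(C) = 2·Area/(a·b) = 2·21.5/(7.4·7.3) = 43/54.02 ≈ 0.796001
C = arcsin(0.796001) ≈ 52.75° (taking the acute solution since C < 90°)

C = 52.75°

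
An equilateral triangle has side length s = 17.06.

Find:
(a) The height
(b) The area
(a) The height splits the triangle into two 30-60-90 halves: h = s·√3/2 = 17.06·1.73205/2 ≈ 29.5488/2 ≈ 14.7744
(b) Area = (√3/4)·s² = (√3/4)·17.06² = (√3/4)·291.0436 ≈ 0.433013·291.0436 ≈ 126.026

Height = 14.77, Area = 126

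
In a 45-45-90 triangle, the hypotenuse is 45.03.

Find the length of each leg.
In a 45-45-90 triangle hypotenuse = leg·√2, so leg = hypotenuse/√2.
Leg = 45.03/√2 ≈ 45.03/1.41421 ≈ 31.841

Each leg = 31.84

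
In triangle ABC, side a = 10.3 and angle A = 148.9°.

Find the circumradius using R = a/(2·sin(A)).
R = a/(2·sin(A)) = 10.3/(2·sin(148.9°))
sin(148.9°) ≈ 0.516533
R ≈ 10.3/(2·0.516533) = 10.3/1.03307 ≈ 9.97032

R = 9.97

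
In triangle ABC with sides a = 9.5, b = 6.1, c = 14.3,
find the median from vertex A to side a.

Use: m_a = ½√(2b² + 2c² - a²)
m_a = ½√(2·6.1² + 2·14.3² − 9.5²) = ½√(2·37.21 + 2·204.49 − 90.25) = ½√(74.42 + 408.98 − 90.25) = ½√393.15
√393.15 ≈ 19.828, so m_a ≈ 9.91401

m_a = 9.914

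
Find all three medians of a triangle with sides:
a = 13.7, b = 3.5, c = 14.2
Median formula: m_a = ½√(2b² + 2c² − a²) (and cyclically). a² = 187.69, b² = 12.25, c² = 201.64.
m_a = ½√(2·12.25 + 2·201.64 − 187.69) = ½√240.09 ≈ ½·15.4948 ≈ 7.74742
m_b = ½√(2·187.69 + 2·201.64 − 12.25) = ½√766.41 ≈ ½·27.6841 ≈ 13.8421
m_c = ½√(2·187.69 + 2·12.25 − 201.64) = ½√198.24 ≈ ½·14.0798 ≈ 7.03989

m_a = 7.747, m_b = 13.84, m_c = 7.04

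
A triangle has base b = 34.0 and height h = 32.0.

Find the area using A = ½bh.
A = ½·b·h = ½·34.0·32.0 = ½·1088 = 544

Area = 544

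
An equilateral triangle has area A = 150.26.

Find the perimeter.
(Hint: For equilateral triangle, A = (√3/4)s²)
A = (√3/4)s²  ⇒  s² = 4A/√3 = 4·150.26/√3 = 601.04/1.73205 ≈ 347.011
s ≈ √347.011 ≈ 18.6282
Perimeter = 3s ≈ 3·18.6282 ≈ 55.8847

Perimeter = 55.88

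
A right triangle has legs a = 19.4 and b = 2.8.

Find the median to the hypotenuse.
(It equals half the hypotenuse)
Hypotenuse c = √(a² + b²) = √(376.36 + 7.84) = √384.2 ≈ 19.601
Median to hypotenuse = c/2 ≈ 19.601/2 ≈ 9.80051

Median = 9.801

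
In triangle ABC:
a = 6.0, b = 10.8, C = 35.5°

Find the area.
Two sides and the included angle (SAS): A = ½·a·b·sin(C) = ½·6.0·10.8·sin(35.5°)
sin(35.5°) ≈ 0.580703
A ≈ ½·64.8·0.580703 = 32.4·0.580703 ≈ 18.8148

Area = 18.81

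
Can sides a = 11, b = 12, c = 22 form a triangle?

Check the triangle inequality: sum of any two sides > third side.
a + b vs c: 11 + 12 = 23 > 22  ✓
a + c vs b: 11 + 22 = 33 > 12  ✓
b + c vs a: 12 + 22 = 34 > 11  ✓

Yes, triangle inequality satisfied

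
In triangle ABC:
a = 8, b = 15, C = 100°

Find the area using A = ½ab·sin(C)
A = ½·a·b·sin(C) = ½·8·15·sin(100°)
sin(100°) ≈ 0.984808
A ≈ ½·120·0.984808 = 60·0.984808 ≈ 59.0885

Area = 59.09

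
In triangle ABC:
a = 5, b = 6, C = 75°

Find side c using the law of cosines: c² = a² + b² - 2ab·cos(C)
c² = 5² + 6² − 2·5·6·cos(75°)
cos(75°) ≈ 0.258819
c² ≈ 25 + 36 − 60·(0.258819) ≈ 61 − 15.5291 ≈ 45.4709
c ≈ √45.4709 ≈ 6.74321

c = 6.743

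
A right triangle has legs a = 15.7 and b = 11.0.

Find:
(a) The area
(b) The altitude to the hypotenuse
(a) The legs are perpendicular, so Area = ½·a·b = ½·15.7·11.0 = ½·172.7 = 86.35
(b) Hypotenuse c = √(a² + b²) = √(246.49 + 121) = √367.49 ≈ 19.17
    Area = ½·c·h_c  ⇒  h_c = 2·Area/c = 172.7/19.17 ≈ 9.00885

Area = 86.35, h_c = 9.009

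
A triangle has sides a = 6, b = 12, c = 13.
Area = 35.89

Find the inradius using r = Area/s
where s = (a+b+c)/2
s = (6 + 12 + 13)/2 = 31/2 = 15.5
r = Area/s = 35.89/15.5 ≈ 2.31548

r = 2.315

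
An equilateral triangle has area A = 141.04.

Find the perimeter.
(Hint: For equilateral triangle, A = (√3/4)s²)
A = (√3/4)s²  ⇒  s² = 4A/√3 = 4·141.04/√3 = 564.16/1.73205 ≈ 325.718
s ≈ √325.718 ≈ 18.0477
Perimeter = 3s ≈ 3·18.0477 ≈ 54.143

Perimeter = 54.14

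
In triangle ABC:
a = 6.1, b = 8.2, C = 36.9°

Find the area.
Two sides and the included angle (SAS): A = ½·a·b·sin(C) = ½·6.1·8.2·sin(36.9°)
sin(36.9°) ≈ 0.60042
A ≈ ½·50.02·0.60042 = 25.01·0.60042 ≈ 15.0165

Area = 15.02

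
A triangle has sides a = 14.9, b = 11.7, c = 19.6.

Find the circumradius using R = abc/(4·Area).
First find the area with Heron's formula.
s = (14.9 + 11.7 + 19.6)/2 = 23.1
Area = √(s(s−a)(s−b)(s−c)) = √(23.1·8.2·11.4·3.5) ≈ √7557.86 ≈ 86.9359
abc = 14.9·11.7·19.6 = 3416.868
R = abc/(4·Area) ≈ 3416.868/(4·86.9359) = 3416.868/347.744 ≈ 9.82582

R = 9.826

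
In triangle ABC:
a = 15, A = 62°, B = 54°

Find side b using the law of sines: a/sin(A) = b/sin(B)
a/sin(A) = b/sin(B)  ⇒  b = a·sin(B)/sin(A) = 15·sin(54°)/sin(62°)
sin(54°) ≈ 0.809017, sin(62°) ≈ 0.882948
b ≈ 15·0.809017/0.882948 ≈ 12.1353/0.882948 ≈ 13.744

b = 13.74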